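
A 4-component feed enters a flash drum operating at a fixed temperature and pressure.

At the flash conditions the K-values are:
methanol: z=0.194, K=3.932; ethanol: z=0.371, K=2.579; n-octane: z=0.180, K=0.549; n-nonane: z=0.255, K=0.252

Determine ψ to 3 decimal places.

ψ = 0.649

Let ψ = V/F and solve Σ zᵢ(Kᵢ−1)/(1+ψ(Kᵢ−1)) = 0.
Check two-phase: ΣzᵢKᵢ = 1.883 > 1 and Σzᵢ/Kᵢ = 1.533 > 1, so g(0) = 0.883 > 0 and g(1) = -0.533 < 0.
Newton–Raphson from ψ = 0.5:
  ψ = 0.500: g = 0.1485, g' = -0.988 → ψ = 0.650
  ψ = 0.650: g = -0.0015, g' = -1.037 → ψ = 0.649
Converged at ψ = 0.649.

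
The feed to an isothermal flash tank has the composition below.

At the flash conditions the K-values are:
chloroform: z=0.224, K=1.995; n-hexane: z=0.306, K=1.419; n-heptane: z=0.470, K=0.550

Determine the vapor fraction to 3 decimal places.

Rachford–Rice: g(ψ) = Σ zᵢ(Kᵢ−1)/(1+ψ(Kᵢ−1)) = 0.
Feasibility: ΣzᵢKᵢ = 1.140, Σzᵢ/Kᵢ = 1.182 — both > 1, two phases present.
Newton iteration, ψ⁰ = 0.5:
  ψ = 0.500: g = -0.0181, g' = -0.294 → ψ = 0.439
  ψ = 0.439: g = -0.0000, g' = -0.294 → ψ = 0.438
Converged at ψ = 0.438.

ψ = 0.438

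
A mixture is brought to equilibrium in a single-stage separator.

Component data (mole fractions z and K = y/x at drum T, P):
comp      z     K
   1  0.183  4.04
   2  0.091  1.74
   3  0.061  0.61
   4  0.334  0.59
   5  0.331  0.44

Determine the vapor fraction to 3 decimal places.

ψ = 0.224

Let ψ = V/F and solve Σ zᵢ(Kᵢ−1)/(1+ψ(Kᵢ−1)) = 0.
g(0) = ΣzᵢKᵢ − 1 = 0.278 and g(1) = 1 − Σzᵢ/Kᵢ = -0.516, so a root lies in (0, 1).
Iterate (Newton) starting at ψ = 0.5:
  ψ = 0.500: g = -0.1893, g' = -0.596 → ψ = 0.182
  ψ = 0.182: g = 0.0371, g' = -0.944 → ψ = 0.222
  ψ = 0.222: g = 0.0018, g' = -0.855 → ψ = 0.224
Converged at ψ = 0.224.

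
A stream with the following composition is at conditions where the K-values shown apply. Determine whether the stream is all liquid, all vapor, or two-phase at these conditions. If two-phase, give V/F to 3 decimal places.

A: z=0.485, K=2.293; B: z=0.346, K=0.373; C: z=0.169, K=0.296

ΣzᵢKᵢ = 1.291; Σzᵢ/Kᵢ = 1.710.
Both exceed 1, so a two-phase solution exists.
Rachford–Rice: g(ψ) = Σ zᵢ(Kᵢ−1)/(1+ψ(Kᵢ−1)) = 0.
Newton–Raphson from ψ = 0.5:
  ψ = 0.500: g = -0.1187, g' = -0.787 → ψ = 0.349
  ψ = 0.349: g = -0.0034, g' = -0.755 → ψ = 0.345
Converged at ψ = 0.345.

two-phase, V/F = 0.345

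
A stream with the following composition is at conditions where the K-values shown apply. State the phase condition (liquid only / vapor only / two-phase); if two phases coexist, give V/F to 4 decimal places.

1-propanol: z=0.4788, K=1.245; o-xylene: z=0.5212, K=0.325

liquid only

ΣzᵢKᵢ = 0.7655; Σzᵢ/Kᵢ = 1.9883.
Since ΣzᵢKᵢ < 1 the mixture is below its bubble point — single liquid phase.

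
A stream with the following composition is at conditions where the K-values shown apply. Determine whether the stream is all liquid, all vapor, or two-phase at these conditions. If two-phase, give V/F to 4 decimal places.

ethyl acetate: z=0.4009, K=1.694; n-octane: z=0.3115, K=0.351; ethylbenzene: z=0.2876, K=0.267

all liquid

ΣzᵢKᵢ = 0.8653; Σzᵢ/Kᵢ = 2.2013.
Since ΣzᵢKᵢ < 1 the mixture is below its bubble point — single liquid phase.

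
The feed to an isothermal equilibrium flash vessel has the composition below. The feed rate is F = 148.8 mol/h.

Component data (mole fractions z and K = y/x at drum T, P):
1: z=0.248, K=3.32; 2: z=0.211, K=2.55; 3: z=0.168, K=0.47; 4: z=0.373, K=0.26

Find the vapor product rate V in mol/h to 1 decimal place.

Iterate (Newton) starting at β = 0.51:
  β = 0.510: g = -0.1192, g' = -1.054 → β = 0.397
  β = 0.397: g = -0.0016, g' = -1.041 → β = 0.395
Converged at β = 0.395.
Then V = β·F = 0.3954·148.8 = 58.8 mol/h and L = F − V = 90.0 mol/h.

V = 58.8 mol/h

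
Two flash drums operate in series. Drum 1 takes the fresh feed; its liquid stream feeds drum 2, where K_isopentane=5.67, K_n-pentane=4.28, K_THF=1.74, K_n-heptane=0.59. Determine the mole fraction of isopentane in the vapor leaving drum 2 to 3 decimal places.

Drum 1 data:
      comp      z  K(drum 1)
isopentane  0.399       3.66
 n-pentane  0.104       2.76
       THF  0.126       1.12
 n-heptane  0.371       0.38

y_isopentane (drum 2) = 0.263

Drum 1:
Let ψ₁ = V/F and solve Σ zᵢ(Kᵢ−1)/(1+ψ₁(Kᵢ−1)) = 0.
Feasibility: ΣzᵢKᵢ = 2.029, Σzᵢ/Kᵢ = 1.236 — both > 1, two phases present.
Newton iteration, ψ₁⁰ = 0.43:
  ψ₁ = 0.430: g = 0.3000, g' = -0.985 → ψ₁ = 0.734
  ψ₁ = 0.734: g = 0.0307, g' = -0.867 → ψ₁ = 0.770
Converged at ψ₁ = 0.770.
Drum-1 compositions:
  isopentane: x = 0.131, y = 0.479
  n-pentane: x = 0.044, y = 0.122
  THF: x = 0.115, y = 0.129
  n-heptane: x = 0.710, y = 0.270
Drum-2 feed = drum-1 liquid: z₂ = (0.1309, 0.0442, 0.1153, 0.7095).
Drum 2:
Rachford–Rice: g(ψ₂) = Σ zᵢ(Kᵢ−1)/(1+ψ₂(Kᵢ−1)) = 0.
Check two-phase: ΣzᵢKᵢ = 1.551 > 1 and Σzᵢ/Kᵢ = 1.302 > 1, so g(0) = 0.551 > 0 and g(1) = -0.302 < 0.
Newton–Raphson from ψ₂ = 0.5:
  ψ₂ = 0.500: g = -0.0654, g' = -0.547 → ψ₂ = 0.381
  ψ₂ = 0.381: g = 0.0065, g' = -0.670 → ψ₂ = 0.390
Converged at ψ₂ = 0.390.
  isopentane: x = 0.046, y = 0.263
  n-pentane: x = 0.019, y = 0.083
  THF: x = 0.089, y = 0.156
  n-heptane: x = 0.845, y = 0.498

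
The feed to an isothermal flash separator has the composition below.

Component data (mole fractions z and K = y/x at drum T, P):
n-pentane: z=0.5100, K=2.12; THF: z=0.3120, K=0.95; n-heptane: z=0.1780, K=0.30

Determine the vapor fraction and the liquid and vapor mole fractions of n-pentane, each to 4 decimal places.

Let ψ = V/F and solve Σ zᵢ(Kᵢ−1)/(1+ψ(Kᵢ−1)) = 0.
Check two-phase: ΣzᵢKᵢ = 1.4310 > 1 and Σzᵢ/Kᵢ = 1.1623 > 1, so g(0) = 0.4310 > 0 and g(1) = -0.1623 < 0.
Newton iteration, ψ⁰ = 0.48:
  ψ = 0.4800: g = 0.16785, g' = -0.4692 → ψ = 0.8377
  ψ = 0.8377: g = -0.02284, g' = -0.6810 → ψ = 0.8042
  ψ = 0.8042: g = -0.00081, g' = -0.6345 → ψ = 0.8029
Converged at ψ = 0.8029.
Compositions from xᵢ = zᵢ/(1+ψ(Kᵢ−1)), yᵢ = Kᵢxᵢ:
  n-pentane: x = 0.2685, y = 0.5693
  THF: x = 0.3250, y = 0.3088
  n-heptane: x = 0.4064, y = 0.1219

ψ = 0.8029, x_n-pentane = 0.2685, y_n-pentane = 0.5693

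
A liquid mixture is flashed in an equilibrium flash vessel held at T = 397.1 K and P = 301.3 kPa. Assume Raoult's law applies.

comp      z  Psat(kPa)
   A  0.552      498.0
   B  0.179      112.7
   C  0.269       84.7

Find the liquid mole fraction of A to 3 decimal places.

Raoult's law: Kᵢ = Pᵢˢᵃᵗ/P = Pᵢˢᵃᵗ/301.3.
  K_A = 498.0/301.3 = 1.65284, K_B = 112.7/301.3 = 0.37405, K_C = 84.7/301.3 = 0.28112
Iterate (Newton) starting at ψ = 0.36:
  ψ = 0.360: g = -0.1138, g' = -0.524 → ψ = 0.143
  ψ = 0.143: g = -0.0090, g' = -0.454 → ψ = 0.123
Converged at ψ = 0.123.
Compositions from xᵢ = zᵢ/(1+ψ(Kᵢ−1)), yᵢ = Kᵢxᵢ:
  A: x = 0.511, y = 0.844
  B: x = 0.194, y = 0.073
  C: x = 0.295, y = 0.083

x_A = 0.511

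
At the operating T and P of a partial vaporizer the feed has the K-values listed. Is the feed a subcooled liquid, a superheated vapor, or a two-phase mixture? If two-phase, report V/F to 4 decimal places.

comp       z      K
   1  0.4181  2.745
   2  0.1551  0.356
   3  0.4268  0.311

ΣzᵢKᵢ = 1.3356; Σzᵢ/Kᵢ = 1.9603.
Both exceed 1, so a two-phase solution exists.
Material balance + equilibrium reduce to Σ zᵢ(Kᵢ−1)/(1+ψ(Kᵢ−1)) = 0.
Newton–Raphson from ψ = 0.45:
  ψ = 0.4500: g = -0.15818, g' = -0.9526 → ψ = 0.2840
Converged at ψ = 0.2840.

two-phase, V/F = 0.2840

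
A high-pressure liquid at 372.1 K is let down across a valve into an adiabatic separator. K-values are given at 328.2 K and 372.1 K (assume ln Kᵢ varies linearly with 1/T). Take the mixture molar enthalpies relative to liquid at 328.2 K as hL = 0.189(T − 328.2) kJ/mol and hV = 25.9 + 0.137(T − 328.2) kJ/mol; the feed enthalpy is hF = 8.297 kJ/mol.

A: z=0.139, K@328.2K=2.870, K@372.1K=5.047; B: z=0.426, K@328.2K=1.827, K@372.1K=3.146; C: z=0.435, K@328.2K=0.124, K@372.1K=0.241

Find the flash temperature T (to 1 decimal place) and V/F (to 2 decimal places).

T = 333.1 K, V/F = 0.29

Adiabatic flash: solve Rachford–Rice at each trial T, then check hF = ψ·hV(T) + (1−ψ)·hL(T).
  T = 328.2 K: K = (2.870, 1.827, 0.124), RR gives ψ = 0.231, H_out = 5.972 kJ/mol
  T = 372.1 K: K = (5.047, 3.146, 0.241), RR gives ψ = 0.570, H_out = 21.749 kJ/mol
  T = 350.1 K: K = (3.871, 2.437, 0.176), RR gives ψ = 0.432, H_out = 14.830 kJ/mol
  T = 339.1 K: K = (3.347, 2.119, 0.149), RR gives ψ = 0.345, H_out = 10.794 kJ/mol
  T = 333.6 K: K = (3.101, 1.968, 0.136), RR gives ψ = 0.292, H_out = 8.497 kJ/mol
  T = 330.9 K: K = (2.984, 1.897, 0.130), RR gives ψ = 0.263, H_out = 7.274 kJ/mol
  T = 332.2 K: K = (3.040, 1.931, 0.133), RR gives ψ = 0.277, H_out = 7.872 kJ/mol
  T = 332.9 K: K = (3.071, 1.950, 0.134), RR gives ψ = 0.284, H_out = 8.187 kJ/mol
Linear interpolation between T = 332.9 (H_out = 8.187) and T = 333.6 (H_out = 8.497) on hF = 8.297 gives T ≈ 333.1 K, at which ψ = 0.29.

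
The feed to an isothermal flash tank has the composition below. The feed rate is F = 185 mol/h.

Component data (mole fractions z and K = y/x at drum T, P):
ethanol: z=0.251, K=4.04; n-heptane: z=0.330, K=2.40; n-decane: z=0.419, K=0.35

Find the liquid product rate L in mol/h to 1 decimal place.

L = 59.7 mol/h

Newton iteration, ψ⁰ = 0.5:
  ψ = 0.500: g = 0.1711, g' = -0.978 → ψ = 0.675
  ψ = 0.675: g = 0.0023, g' = -0.982 → ψ = 0.677
Converged at ψ = 0.677.
Then V = ψ·F = 0.6773·185 = 125.3 mol/h and L = F − V = 59.7 mol/h.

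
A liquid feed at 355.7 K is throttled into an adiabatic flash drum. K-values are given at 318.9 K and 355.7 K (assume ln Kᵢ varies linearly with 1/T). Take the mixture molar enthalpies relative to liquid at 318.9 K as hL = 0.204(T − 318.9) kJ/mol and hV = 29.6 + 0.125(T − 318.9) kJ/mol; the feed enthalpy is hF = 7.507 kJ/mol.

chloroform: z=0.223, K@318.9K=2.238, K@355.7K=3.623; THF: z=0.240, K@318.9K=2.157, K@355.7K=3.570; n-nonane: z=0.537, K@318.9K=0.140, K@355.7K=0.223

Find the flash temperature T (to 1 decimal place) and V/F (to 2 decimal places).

T = 328.1 K, V/F = 0.19

Adiabatic flash: solve Rachford–Rice at each trial T, then check hF = ψ·hV(T) + (1−ψ)·hL(T).
  T = 318.9 K: K = (2.238, 2.157, 0.140), RR gives ψ = 0.089, H_out = 2.644 kJ/mol
  T = 355.7 K: K = (3.623, 3.570, 0.223), RR gives ψ = 0.389, H_out = 17.890 kJ/mol
  T = 337.3 K: K = (2.885, 2.813, 0.179), RR gives ψ = 0.273, H_out = 11.446 kJ/mol
  T = 328.1 K: K = (2.550, 2.473, 0.159), RR gives ψ = 0.195, H_out = 7.499 kJ/mol
  T = 332.7 K: K = (2.715, 2.640, 0.169), RR gives ψ = 0.237, H_out = 9.558 kJ/mol
  T = 330.4 K: K = (2.632, 2.555, 0.164), RR gives ψ = 0.216, H_out = 8.553 kJ/mol
Linear interpolation between T = 328.1 (H_out = 7.499) and T = 330.4 (H_out = 8.553) on hF = 7.507 gives T ≈ 328.1 K, at which ψ = 0.19.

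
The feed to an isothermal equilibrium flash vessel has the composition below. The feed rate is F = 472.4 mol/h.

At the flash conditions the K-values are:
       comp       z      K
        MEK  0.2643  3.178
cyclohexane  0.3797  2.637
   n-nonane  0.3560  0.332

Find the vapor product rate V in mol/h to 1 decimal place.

V = 363.9 mol/h

Material balance + equilibrium reduce to Σ zᵢ(Kᵢ−1)/(1+ψ(Kᵢ−1)) = 0.
g(0) = ΣzᵢKᵢ − 1 = 0.9594 and g(1) = 1 − Σzᵢ/Kᵢ = -0.2994, so a root lies in (0, 1).
Newton iteration, ψ⁰ = 0.31:
  ψ = 0.3100: g = 0.45604, g' = -1.1472 → ψ = 0.7075
  ψ = 0.7075: g = 0.06361, g' = -0.9838 → ψ = 0.7722
  ψ = 0.7722: g = -0.00197, g' = -1.0504 → ψ = 0.7703
Converged at ψ = 0.7703.
Then V = ψ·F = 0.7703·472.4 = 363.9 mol/h and L = F − V = 108.5 mol/h.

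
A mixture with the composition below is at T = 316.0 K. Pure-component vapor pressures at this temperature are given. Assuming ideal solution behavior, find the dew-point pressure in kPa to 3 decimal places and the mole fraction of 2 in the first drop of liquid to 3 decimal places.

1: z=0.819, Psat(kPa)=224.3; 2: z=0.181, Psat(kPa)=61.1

Pdew = 151.201 kPa, x_2 = 0.448

At the dew point ψ → 1, so Σzᵢ/Kᵢ = 1 with Kᵢ = Pᵢˢᵃᵗ/P ⇒ 1/P = Σzᵢ/Pᵢˢᵃᵗ.
1/P = 0.819/224.3 + 0.181/61.1 = 0.006614 ⇒ P = 151.201 kPa
xᵢ = zᵢP/Pᵢˢᵃᵗ ⇒ x_2 = 0.181·151.201/61.1 = 0.448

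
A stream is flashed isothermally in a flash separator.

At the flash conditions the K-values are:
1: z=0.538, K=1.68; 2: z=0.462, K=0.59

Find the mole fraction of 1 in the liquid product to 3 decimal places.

Let ψ = V/F and solve Σ zᵢ(Kᵢ−1)/(1+ψ(Kᵢ−1)) = 0.
Feasibility: ΣzᵢKᵢ = 1.176, Σzᵢ/Kᵢ = 1.103 — both > 1, two phases present.
Newton iteration, ψ⁰ = 0.5:
  ψ = 0.500: g = 0.0348, g' = -0.261 → ψ = 0.633
Converged at ψ = 0.633.
Compositions from xᵢ = zᵢ/(1+ψ(Kᵢ−1)), yᵢ = Kᵢxᵢ:
  1: x = 0.376, y = 0.632
  2: x = 0.624, y = 0.368

x_1 = 0.376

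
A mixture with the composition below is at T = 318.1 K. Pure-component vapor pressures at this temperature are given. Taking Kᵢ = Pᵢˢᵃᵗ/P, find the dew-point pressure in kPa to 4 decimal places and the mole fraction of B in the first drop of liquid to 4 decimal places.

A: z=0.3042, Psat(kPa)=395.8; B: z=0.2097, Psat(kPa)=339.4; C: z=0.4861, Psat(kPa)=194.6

Pdew = 257.4420 kPa, x_B = 0.1591

At the dew point ψ → 1, so Σzᵢ/Kᵢ = 1 with Kᵢ = Pᵢˢᵃᵗ/P ⇒ 1/P = Σzᵢ/Pᵢˢᵃᵗ.
1/P = 0.3042/395.8 + 0.2097/339.4 + 0.4861/194.6 = 0.0038844 ⇒ P = 257.4420 kPa
xᵢ = zᵢP/Pᵢˢᵃᵗ ⇒ x_B = 0.2097·257.4420/339.4 = 0.1591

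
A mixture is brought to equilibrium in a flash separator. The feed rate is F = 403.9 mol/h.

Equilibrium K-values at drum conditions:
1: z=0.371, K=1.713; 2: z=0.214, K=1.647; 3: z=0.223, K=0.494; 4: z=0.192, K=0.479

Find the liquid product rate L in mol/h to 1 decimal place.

L = 186.8 mol/h

Rachford–Rice: g(ψ) = Σ zᵢ(Kᵢ−1)/(1+ψ(Kᵢ−1)) = 0.
g(0) = ΣzᵢKᵢ − 1 = 0.190 and g(1) = 1 − Σzᵢ/Kᵢ = -0.199, so a root lies in (0, 1).
Newton iteration, ψ⁰ = 0.36:
  ψ = 0.360: g = 0.0617, g' = -0.343 → ψ = 0.540
  ψ = 0.540: g = -0.0009, g' = -0.357 → ψ = 0.538
Converged at ψ = 0.538.
Then V = ψ·F = 0.5376·403.9 = 217.1 mol/h and L = F − V = 186.8 mol/h.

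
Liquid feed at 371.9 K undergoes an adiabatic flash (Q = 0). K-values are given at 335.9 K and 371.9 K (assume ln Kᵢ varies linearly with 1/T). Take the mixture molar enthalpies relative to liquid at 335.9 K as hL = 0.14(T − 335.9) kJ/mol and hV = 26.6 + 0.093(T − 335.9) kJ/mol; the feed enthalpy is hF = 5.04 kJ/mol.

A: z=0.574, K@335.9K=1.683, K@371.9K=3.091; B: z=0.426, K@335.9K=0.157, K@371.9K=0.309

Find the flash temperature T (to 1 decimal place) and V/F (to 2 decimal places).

Adiabatic flash: solve Rachford–Rice at each trial T, then check hF = ψ·hV(T) + (1−ψ)·hL(T).
  T = 335.9 K: K = (1.683, 0.157), RR gives ψ = 0.057, H_out = 1.521 kJ/mol
  T = 371.9 K: K = (3.091, 0.309), RR gives ψ = 0.627, H_out = 20.656 kJ/mol
  T = 353.9 K: K = (2.316, 0.224), RR gives ψ = 0.416, H_out = 13.237 kJ/mol
  T = 344.9 K: K = (1.983, 0.188), RR gives ψ = 0.274, H_out = 8.427 kJ/mol
  T = 340.4 K: K = (1.829, 0.172), RR gives ψ = 0.179, H_out = 5.363 kJ/mol
  T = 338.1 K: K = (1.753, 0.164), RR gives ψ = 0.121, H_out = 3.521 kJ/mol
Linear interpolation between T = 338.1 (H_out = 3.521) and T = 340.4 (H_out = 5.363) on hF = 5.04 gives T ≈ 340.0 K, at which ψ = 0.17.

T = 340.0 K, V/F = 0.17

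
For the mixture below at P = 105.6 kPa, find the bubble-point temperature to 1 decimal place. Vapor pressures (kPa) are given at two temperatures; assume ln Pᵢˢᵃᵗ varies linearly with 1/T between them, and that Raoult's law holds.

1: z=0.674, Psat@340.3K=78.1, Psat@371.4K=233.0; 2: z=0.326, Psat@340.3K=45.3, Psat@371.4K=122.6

T = 352.7 K

Bubble-point temperature: ΣzᵢPᵢˢᵃᵗ(T) = P. Interpolate ln Pᵢˢᵃᵗ = aᵢ + bᵢ/T.
  T = 340.3 K: ΣzᵢPᵢˢᵃᵗ = 67.41 kPa
  T = 371.4 K: ΣzᵢPᵢˢᵃᵗ = 197.01 kPa
  T = 355.9 K: ΣzᵢPᵢˢᵃᵗ = 118.15 kPa
  T = 348.1 K: ΣzᵢPᵢˢᵃᵗ = 89.80 kPa
  T = 352.0 K: ΣzᵢPᵢˢᵃᵗ = 103.16 kPa
  T = 353.9 K: ΣzᵢPᵢˢᵃᵗ = 110.25 kPa
Interpolating between 352.0 K and 353.9 K gives T ≈ 352.7 K.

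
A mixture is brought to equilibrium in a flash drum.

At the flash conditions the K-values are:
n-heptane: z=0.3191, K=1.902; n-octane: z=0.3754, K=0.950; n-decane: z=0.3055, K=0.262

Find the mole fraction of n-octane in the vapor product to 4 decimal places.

Material balance + equilibrium reduce to Σ zᵢ(Kᵢ−1)/(1+ψ(Kᵢ−1)) = 0.
Feasibility: ΣzᵢKᵢ = 1.0436, Σzᵢ/Kᵢ = 1.7290 — both > 1, two phases present.
Newton iteration, ψ⁰ = 0.48:
  ψ = 0.4800: g = -0.16751, g' = -0.5264 → ψ = 0.1618
  ψ = 0.1618: g = -0.02379, g' = -0.4132 → ψ = 0.1042
Converged at ψ = 0.1042.
Compositions from xᵢ = zᵢ/(1+ψ(Kᵢ−1)), yᵢ = Kᵢxᵢ:
  n-heptane: x = 0.2917, y = 0.5548
  n-octane: x = 0.3774, y = 0.3585
  n-decane: x = 0.3309, y = 0.0867

y_n-octane = 0.3585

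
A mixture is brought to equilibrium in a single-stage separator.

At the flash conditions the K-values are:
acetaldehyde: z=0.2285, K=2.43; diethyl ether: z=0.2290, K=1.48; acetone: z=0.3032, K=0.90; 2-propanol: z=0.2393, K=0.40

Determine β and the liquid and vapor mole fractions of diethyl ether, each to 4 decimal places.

Rachford–Rice: g(β) = Σ zᵢ(Kᵢ−1)/(1+β(Kᵢ−1)) = 0.
g(0) = ΣzᵢKᵢ − 1 = 0.2628 and g(1) = 1 − Σzᵢ/Kᵢ = -0.1839, so a root lies in (0, 1).
Newton iteration, β⁰ = 0.5:
  β = 0.5000: g = 0.04214, g' = -0.3724 → β = 0.6132
  β = 0.6132: g = -0.00043, g' = -0.3832 → β = 0.6121
Converged at β = 0.6121.
Compositions from xᵢ = zᵢ/(1+β(Kᵢ−1)), yᵢ = Kᵢxᵢ:
  acetaldehyde: x = 0.1219, y = 0.2961
  diethyl ether: x = 0.1770, y = 0.2620
  acetone: x = 0.3230, y = 0.2907
  2-propanol: x = 0.3782, y = 0.1513

β = 0.6121, x_diethyl ether = 0.1770, y_diethyl ether = 0.2620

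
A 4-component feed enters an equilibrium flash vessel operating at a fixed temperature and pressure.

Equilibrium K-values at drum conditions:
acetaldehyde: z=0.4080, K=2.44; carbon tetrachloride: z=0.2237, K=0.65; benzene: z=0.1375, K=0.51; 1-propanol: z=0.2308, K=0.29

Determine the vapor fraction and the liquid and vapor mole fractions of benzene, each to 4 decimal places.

ψ = 0.3531, x_benzene = 0.1663, y_benzene = 0.0848

Iterate (Newton) starting at ψ = 0.5:
  ψ = 0.5000: g = -0.09662, g' = -0.6638 → ψ = 0.3544
  ψ = 0.3544: g = -0.00091, g' = -0.6627 → ψ = 0.3531
Converged at ψ = 0.3531.
Compositions from xᵢ = zᵢ/(1+ψ(Kᵢ−1)), yᵢ = Kᵢxᵢ:
  acetaldehyde: x = 0.2705, y = 0.6600
  carbon tetrachloride: x = 0.2552, y = 0.1659
  benzene: x = 0.1663, y = 0.0848
  1-propanol: x = 0.3080, y = 0.0893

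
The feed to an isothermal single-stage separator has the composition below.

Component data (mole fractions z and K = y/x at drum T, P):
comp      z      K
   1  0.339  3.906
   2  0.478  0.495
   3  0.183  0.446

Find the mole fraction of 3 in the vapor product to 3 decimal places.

y_3 = 0.107

Newton iteration, ψ⁰ = 0.5:
  ψ = 0.500: g = -0.0616, g' = -0.801 → ψ = 0.423
  ψ = 0.423: g = 0.0024, g' = -0.869 → ψ = 0.426
Converged at ψ = 0.426.
Compositions from xᵢ = zᵢ/(1+ψ(Kᵢ−1)), yᵢ = Kᵢxᵢ:
  1: x = 0.151, y = 0.592
  2: x = 0.609, y = 0.301
  3: x = 0.240, y = 0.107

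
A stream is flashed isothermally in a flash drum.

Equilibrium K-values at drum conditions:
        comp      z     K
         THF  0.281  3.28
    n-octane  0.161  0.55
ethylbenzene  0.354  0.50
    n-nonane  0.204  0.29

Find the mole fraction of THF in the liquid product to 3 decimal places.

x_THF = 0.195

Let β = V/F and solve Σ zᵢ(Kᵢ−1)/(1+β(Kᵢ−1)) = 0.
Check two-phase: ΣzᵢKᵢ = 1.246 > 1 and Σzᵢ/Kᵢ = 1.790 > 1, so g(0) = 0.246 > 0 and g(1) = -0.790 < 0.
Newton–Raphson from β = 0.7:
  β = 0.700: g = -0.4192, g' = -0.902 → β = 0.235
  β = 0.235: g = -0.0385, g' = -0.921 → β = 0.193
  β = 0.193: g = 0.0014, g' = -0.989 → β = 0.195
Converged at β = 0.195.
Compositions from xᵢ = zᵢ/(1+β(Kᵢ−1)), yᵢ = Kᵢxᵢ:
  THF: x = 0.195, y = 0.638
  n-octane: x = 0.176, y = 0.097
  ethylbenzene: x = 0.392, y = 0.196
  n-nonane: x = 0.237, y = 0.069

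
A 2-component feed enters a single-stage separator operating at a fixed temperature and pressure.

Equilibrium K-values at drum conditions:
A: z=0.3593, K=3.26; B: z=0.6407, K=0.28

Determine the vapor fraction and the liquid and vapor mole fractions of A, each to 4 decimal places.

ψ = 0.2155, x_A = 0.2416, y_A = 0.7877

Let ψ = V/F and solve Σ zᵢ(Kᵢ−1)/(1+ψ(Kᵢ−1)) = 0.
Check two-phase: ΣzᵢKᵢ = 1.3507 > 1 and Σzᵢ/Kᵢ = 2.3984 > 1, so g(0) = 0.3507 > 0 and g(1) = -1.3984 < 0.
Binary case is linear: z₁(K₁−1)(1+ψ(K₂−1)) + z₂(K₂−1)(1+ψ(K₁−1)) = 0
⇒ ψ = [z₁(K₁−1)+z₂(K₂−1)] / [−(K₁−1)(K₂−1)] = 0.35071/1.62720 = 0.2155
Compositions from xᵢ = zᵢ/(1+ψ(Kᵢ−1)), yᵢ = Kᵢxᵢ:
  A: x = 0.2416, y = 0.7877
  B: x = 0.7584, y = 0.2123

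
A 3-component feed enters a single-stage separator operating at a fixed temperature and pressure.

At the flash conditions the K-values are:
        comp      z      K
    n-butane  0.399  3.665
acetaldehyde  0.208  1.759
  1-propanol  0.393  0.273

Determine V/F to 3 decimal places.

V/F = 0.610

Material balance + equilibrium reduce to Σ zᵢ(Kᵢ−1)/(1+V/F(Kᵢ−1)) = 0.
Check two-phase: ΣzᵢKᵢ = 1.935 > 1 and Σzᵢ/Kᵢ = 1.667 > 1, so g(0) = 0.935 > 0 and g(1) = -0.667 < 0.
Newton–Raphson from V/F = 0.56:
  V/F = 0.560: g = 0.0555, g' = -1.106 → V/F = 0.610
Converged at V/F = 0.610.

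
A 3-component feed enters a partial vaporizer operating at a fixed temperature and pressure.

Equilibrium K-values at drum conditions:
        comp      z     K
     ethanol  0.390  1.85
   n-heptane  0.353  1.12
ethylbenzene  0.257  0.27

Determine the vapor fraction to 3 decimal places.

ψ = 0.451

Material balance + equilibrium reduce to Σ zᵢ(Kᵢ−1)/(1+ψ(Kᵢ−1)) = 0.
Check two-phase: ΣzᵢKᵢ = 1.186 > 1 and Σzᵢ/Kᵢ = 1.478 > 1, so g(0) = 0.186 > 0 and g(1) = -0.478 < 0.
Newton–Raphson from ψ = 0.34:
  ψ = 0.340: g = 0.0483, g' = -0.417 → ψ = 0.456
  ψ = 0.456: g = -0.0022, g' = -0.459 → ψ = 0.451
Converged at ψ = 0.451.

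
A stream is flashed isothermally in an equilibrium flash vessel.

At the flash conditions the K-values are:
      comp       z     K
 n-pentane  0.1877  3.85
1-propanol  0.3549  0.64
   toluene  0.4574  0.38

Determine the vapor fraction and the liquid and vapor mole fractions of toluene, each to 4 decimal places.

Newton–Raphson from ψ = 0.36:
  ψ = 0.3600: g = -0.24782, g' = -0.7235 → ψ = 0.0175
  ψ = 0.0175: g = 0.09429, g' = -1.6096 → ψ = 0.0761
  ψ = 0.0761: g = 0.01066, g' = -1.2720 → ψ = 0.0844
  ψ = 0.0844: g = 0.00016, g' = -1.2352 → ψ = 0.0846
Converged at ψ = 0.0846.
Compositions from xᵢ = zᵢ/(1+ψ(Kᵢ−1)), yᵢ = Kᵢxᵢ:
  n-pentane: x = 0.1512, y = 0.5823
  1-propanol: x = 0.3660, y = 0.2343
  toluene: x = 0.4827, y = 0.1834

ψ = 0.0846, x_toluene = 0.4827, y_toluene = 0.1834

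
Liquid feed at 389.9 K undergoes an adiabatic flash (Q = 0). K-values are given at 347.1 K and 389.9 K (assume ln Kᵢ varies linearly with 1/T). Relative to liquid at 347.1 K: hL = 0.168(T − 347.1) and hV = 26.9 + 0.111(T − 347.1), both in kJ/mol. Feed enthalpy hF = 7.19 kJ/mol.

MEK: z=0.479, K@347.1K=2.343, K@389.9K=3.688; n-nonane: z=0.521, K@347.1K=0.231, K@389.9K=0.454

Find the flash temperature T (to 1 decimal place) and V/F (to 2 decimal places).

T = 349.0 K, V/F = 0.26

Adiabatic flash: solve Rachford–Rice at each trial T, then check hF = ψ·hV(T) + (1−ψ)·hL(T).
  T = 347.1 K: K = (2.343, 0.231), RR gives ψ = 0.235, H_out = 6.320 kJ/mol
  T = 389.9 K: K = (3.688, 0.454), RR gives ψ = 0.683, H_out = 23.908 kJ/mol
  T = 368.5 K: K = (2.979, 0.330), RR gives ψ = 0.452, H_out = 15.199 kJ/mol
  T = 357.8 K: K = (2.651, 0.278), RR gives ψ = 0.348, H_out = 10.937 kJ/mol
  T = 352.5 K: K = (2.496, 0.254), RR gives ψ = 0.294, H_out = 8.718 kJ/mol
  T = 349.8 K: K = (2.419, 0.242), RR gives ψ = 0.265, H_out = 7.540 kJ/mol
  T = 348.5 K: K = (2.382, 0.237), RR gives ψ = 0.251, H_out = 6.958 kJ/mol
Linear interpolation between T = 348.5 (H_out = 6.958) and T = 349.8 (H_out = 7.540) on hF = 7.19 gives T ≈ 349.0 K, at which ψ = 0.26.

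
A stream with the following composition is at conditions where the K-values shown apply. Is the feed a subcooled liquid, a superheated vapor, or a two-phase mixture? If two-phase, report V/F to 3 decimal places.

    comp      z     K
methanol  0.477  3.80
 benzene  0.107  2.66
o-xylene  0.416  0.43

two-phase, V/F = 0.860

ΣzᵢKᵢ = 2.276; Σzᵢ/Kᵢ = 1.133.
Both exceed 1, so a two-phase solution exists.
Material balance + equilibrium reduce to Σ zᵢ(Kᵢ−1)/(1+ψ(Kᵢ−1)) = 0.
Newton–Raphson from ψ = 0.4:
  ψ = 0.400: g = 0.4296, g' = -1.165 → ψ = 0.769
  ψ = 0.769: g = 0.0797, g' = -0.861 → ψ = 0.861
  ψ = 0.861: g = -0.0011, g' = -0.893 → ψ = 0.860
Converged at ψ = 0.860.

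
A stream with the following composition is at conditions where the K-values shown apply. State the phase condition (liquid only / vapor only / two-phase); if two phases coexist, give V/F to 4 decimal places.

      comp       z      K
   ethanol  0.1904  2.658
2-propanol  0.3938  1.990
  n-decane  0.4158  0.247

two-phase, V/F = 0.4240

ΣzᵢKᵢ = 1.3924; Σzᵢ/Kᵢ = 1.9529.
Both exceed 1, so a two-phase solution exists.
Newton iteration, ψ⁰ = 0.5:
  ψ = 0.5000: g = -0.06878, g' = -0.9356 → ψ = 0.4265
  ψ = 0.4265: g = -0.00216, g' = -0.8820 → ψ = 0.4240
Converged at ψ = 0.4240.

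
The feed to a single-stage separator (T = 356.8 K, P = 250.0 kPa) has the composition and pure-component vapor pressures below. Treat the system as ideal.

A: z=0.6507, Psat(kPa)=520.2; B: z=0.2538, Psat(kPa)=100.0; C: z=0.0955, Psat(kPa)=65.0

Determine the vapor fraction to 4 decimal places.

Raoult's law: Kᵢ = Pᵢˢᵃᵗ/P = Pᵢˢᵃᵗ/250.0.
  K_A = 520.2/250.0 = 2.080800, K_B = 100.0/250.0 = 0.400000, K_C = 65.0/250.0 = 0.260000
Rachford–Rice: g(ψ) = Σ zᵢ(Kᵢ−1)/(1+ψ(Kᵢ−1)) = 0.
Check two-phase: ΣzᵢKᵢ = 1.4803 > 1 and Σzᵢ/Kᵢ = 1.3145 > 1, so g(0) = 0.4803 > 0 and g(1) = -0.3145 < 0.
Newton–Raphson from ψ = 0.5:
  ψ = 0.5000: g = 0.12684, g' = -0.6386 → ψ = 0.6986
  ψ = 0.6986: g = -0.00778, g' = -0.7418 → ψ = 0.6881
Converged at ψ = 0.6881.

ψ = 0.6881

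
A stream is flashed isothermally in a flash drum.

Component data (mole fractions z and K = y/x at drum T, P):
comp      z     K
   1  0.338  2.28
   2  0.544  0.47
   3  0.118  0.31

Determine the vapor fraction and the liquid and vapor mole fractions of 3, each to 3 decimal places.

ψ = 0.088, x_3 = 0.126, y_3 = 0.039

Material balance + equilibrium reduce to Σ zᵢ(Kᵢ−1)/(1+ψ(Kᵢ−1)) = 0.
Check two-phase: ΣzᵢKᵢ = 1.063 > 1 and Σzᵢ/Kᵢ = 1.686 > 1, so g(0) = 0.063 > 0 and g(1) = -0.686 < 0.
Newton iteration, ψ⁰ = 0.5:
  ψ = 0.500: g = -0.2528, g' = -0.620 → ψ = 0.092
  ψ = 0.092: g = -0.0031, g' = -0.676 → ψ = 0.088
Converged at ψ = 0.088.
Compositions from xᵢ = zᵢ/(1+ψ(Kᵢ−1)), yᵢ = Kᵢxᵢ:
  1: x = 0.304, y = 0.693
  2: x = 0.570, y = 0.268
  3: x = 0.126, y = 0.039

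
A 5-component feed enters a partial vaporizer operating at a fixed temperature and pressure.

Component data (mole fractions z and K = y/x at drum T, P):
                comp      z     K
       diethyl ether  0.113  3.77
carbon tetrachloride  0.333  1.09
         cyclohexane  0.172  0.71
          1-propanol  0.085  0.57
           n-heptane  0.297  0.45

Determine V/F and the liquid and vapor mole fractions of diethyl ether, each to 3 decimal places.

Iterate (Newton) starting at V/F = 0.53:
  V/F = 0.530: g = -0.1814, g' = -0.370 → V/F = 0.040
  V/F = 0.040: g = 0.0568, g' = -0.830 → V/F = 0.109
  V/F = 0.109: g = 0.0067, g' = -0.649 → V/F = 0.119
Converged at V/F = 0.119.
Compositions from xᵢ = zᵢ/(1+V/F(Kᵢ−1)), yᵢ = Kᵢxᵢ:
  diethyl ether: x = 0.085, y = 0.320
  carbon tetrachloride: x = 0.329, y = 0.359
  cyclohexane: x = 0.178, y = 0.126
  1-propanol: x = 0.090, y = 0.051
  n-heptane: x = 0.318, y = 0.143

V/F = 0.119, x_diethyl ether = 0.085, y_diethyl ether = 0.320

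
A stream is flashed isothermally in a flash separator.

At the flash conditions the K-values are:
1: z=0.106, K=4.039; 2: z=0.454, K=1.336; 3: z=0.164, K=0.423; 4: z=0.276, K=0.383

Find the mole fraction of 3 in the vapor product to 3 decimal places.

Iterate (Newton) starting at β = 0.5:
  β = 0.500: g = -0.1208, g' = -0.519 → β = 0.267
  β = 0.267: g = 0.0018, g' = -0.568 → β = 0.271
Converged at β = 0.271.
Compositions from xᵢ = zᵢ/(1+β(Kᵢ−1)), yᵢ = Kᵢxᵢ:
  1: x = 0.058, y = 0.235
  2: x = 0.416, y = 0.556
  3: x = 0.194, y = 0.082
  4: x = 0.331, y = 0.127

y_3 = 0.082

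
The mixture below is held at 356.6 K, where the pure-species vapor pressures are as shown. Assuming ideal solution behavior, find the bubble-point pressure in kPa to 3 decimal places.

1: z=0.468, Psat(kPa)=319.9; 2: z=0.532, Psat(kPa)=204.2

At the bubble point ψ → 0, so ΣzᵢKᵢ = 1 with Kᵢ = Pᵢˢᵃᵗ/P ⇒ P = ΣzᵢPᵢˢᵃᵗ.
P = 0.468·319.9 + 0.532·204.2 = 258.348 kPa

Pbub = 258.348 kPa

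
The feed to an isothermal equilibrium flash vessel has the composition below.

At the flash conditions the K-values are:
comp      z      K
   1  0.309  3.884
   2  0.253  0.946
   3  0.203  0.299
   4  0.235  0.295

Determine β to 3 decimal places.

Rachford–Rice: g(β) = Σ zᵢ(Kᵢ−1)/(1+β(Kᵢ−1)) = 0.
Feasibility: ΣzᵢKᵢ = 1.570, Σzᵢ/Kᵢ = 1.823 — both > 1, two phases present.
Iterate (Newton) starting at β = 0.4:
  β = 0.400: g = -0.0287, g' = -0.974 → β = 0.371
Converged at β = 0.371.

β = 0.371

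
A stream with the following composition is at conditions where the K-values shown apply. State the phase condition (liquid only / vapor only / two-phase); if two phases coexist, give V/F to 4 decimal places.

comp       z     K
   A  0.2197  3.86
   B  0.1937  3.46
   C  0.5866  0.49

ΣzᵢKᵢ = 1.8057; Σzᵢ/Kᵢ = 1.3100.
Both exceed 1, so a two-phase solution exists.
Let ψ = V/F and solve Σ zᵢ(Kᵢ−1)/(1+ψ(Kᵢ−1)) = 0.
Iterate (Newton) starting at ψ = 0.5:
  ψ = 0.5000: g = 0.07069, g' = -0.8149 → ψ = 0.5867
  ψ = 0.5867: g = 0.00273, g' = -0.7576 → ψ = 0.5903
Converged at ψ = 0.5903.

two-phase, V/F = 0.5903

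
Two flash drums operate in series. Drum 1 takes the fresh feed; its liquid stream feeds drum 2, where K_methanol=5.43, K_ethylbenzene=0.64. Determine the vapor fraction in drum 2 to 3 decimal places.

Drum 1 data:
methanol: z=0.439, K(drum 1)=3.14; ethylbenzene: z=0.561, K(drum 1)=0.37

Drum 1:
Material balance + equilibrium reduce to Σ zᵢ(Kᵢ−1)/(1+ψ₁(Kᵢ−1)) = 0.
Check two-phase: ΣzᵢKᵢ = 1.586 > 1 and Σzᵢ/Kᵢ = 1.656 > 1, so g(0) = 0.586 > 0 and g(1) = -0.656 < 0.
Binary case is linear: z₁(K₁−1)(1+ψ₁(K₂−1)) + z₂(K₂−1)(1+ψ₁(K₁−1)) = 0
⇒ ψ₁ = [z₁(K₁−1)+z₂(K₂−1)] / [−(K₁−1)(K₂−1)] = 0.5860/1.3482 = 0.435
Drum-1 compositions:
  methanol: x = 0.227, y = 0.714
  ethylbenzene: x = 0.773, y = 0.286
Drum-2 feed = drum-1 liquid: z₂ = (0.2274, 0.7726).
Drum 2:
Let ψ₂ = V/F and solve Σ zᵢ(Kᵢ−1)/(1+ψ₂(Kᵢ−1)) = 0.
Check two-phase: ΣzᵢKᵢ = 1.729 > 1 and Σzᵢ/Kᵢ = 1.249 > 1, so g(0) = 0.729 > 0 and g(1) = -0.249 < 0.
Binary case is linear: z₁(K₁−1)(1+ψ₂(K₂−1)) + z₂(K₂−1)(1+ψ₂(K₁−1)) = 0
⇒ ψ₂ = [z₁(K₁−1)+z₂(K₂−1)] / [−(K₁−1)(K₂−1)] = 0.7294/1.5948 = 0.457
  methanol: x = 0.075, y = 0.408
  ethylbenzene: x = 0.925, y = 0.592

V/F (drum 2) = 0.457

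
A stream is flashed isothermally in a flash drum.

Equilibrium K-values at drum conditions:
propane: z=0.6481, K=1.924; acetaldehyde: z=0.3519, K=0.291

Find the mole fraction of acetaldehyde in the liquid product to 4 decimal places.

Rachford–Rice: g(ψ) = Σ zᵢ(Kᵢ−1)/(1+ψ(Kᵢ−1)) = 0.
Check two-phase: ΣzᵢKᵢ = 1.3493 > 1 and Σzᵢ/Kᵢ = 1.5461 > 1, so g(0) = 0.3493 > 0 and g(1) = -0.5461 < 0.
Binary case is linear: z₁(K₁−1)(1+ψ(K₂−1)) + z₂(K₂−1)(1+ψ(K₁−1)) = 0
⇒ ψ = [z₁(K₁−1)+z₂(K₂−1)] / [−(K₁−1)(K₂−1)] = 0.34935/0.65512 = 0.5333
Compositions from xᵢ = zᵢ/(1+ψ(Kᵢ−1)), yᵢ = Kᵢxᵢ:
  propane: x = 0.4342, y = 0.8353
  acetaldehyde: x = 0.5658, y = 0.1647

x_acetaldehyde = 0.5658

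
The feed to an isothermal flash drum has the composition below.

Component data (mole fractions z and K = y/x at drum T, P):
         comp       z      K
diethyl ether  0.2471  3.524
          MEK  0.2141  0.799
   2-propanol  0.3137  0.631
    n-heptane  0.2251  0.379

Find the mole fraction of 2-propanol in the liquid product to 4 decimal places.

x_2-propanol = 0.3543

Rachford–Rice: g(V/F) = Σ zᵢ(Kᵢ−1)/(1+V/F(Kᵢ−1)) = 0.
Feasibility: ΣzᵢKᵢ = 1.3251, Σzᵢ/Kᵢ = 1.4292 — both > 1, two phases present.
Iterate (Newton) starting at V/F = 0.6:
  V/F = 0.6000: g = -0.17237, g' = -0.5512 → V/F = 0.2873
  V/F = 0.2873: g = 0.01625, g' = -0.7208 → V/F = 0.3098
  V/F = 0.3098: g = 0.00032, g' = -0.6931 → V/F = 0.3103
Converged at V/F = 0.3103.
Compositions from xᵢ = zᵢ/(1+V/F(Kᵢ−1)), yᵢ = Kᵢxᵢ:
  diethyl ether: x = 0.1386, y = 0.4883
  MEK: x = 0.2283, y = 0.1824
  2-propanol: x = 0.3543, y = 0.2235
  n-heptane: x = 0.2788, y = 0.1057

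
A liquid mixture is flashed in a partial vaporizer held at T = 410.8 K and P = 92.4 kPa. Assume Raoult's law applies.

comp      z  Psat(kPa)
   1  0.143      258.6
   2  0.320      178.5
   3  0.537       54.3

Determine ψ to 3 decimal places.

ψ = 0.655

Raoult's law: Kᵢ = Pᵢˢᵃᵗ/P = Pᵢˢᵃᵗ/92.4.
  K_1 = 258.6/92.4 = 2.79870, K_2 = 178.5/92.4 = 1.93182, K_3 = 54.3/92.4 = 0.58766
Material balance + equilibrium reduce to Σ zᵢ(Kᵢ−1)/(1+ψ(Kᵢ−1)) = 0.
Feasibility: ΣzᵢKᵢ = 1.334, Σzᵢ/Kᵢ = 1.131 — both > 1, two phases present.
Newton iteration, ψ⁰ = 0.5:
  ψ = 0.500: g = 0.0599, g' = -0.402 → ψ = 0.649
  ψ = 0.649: g = 0.0022, g' = -0.377 → ψ = 0.655
Converged at ψ = 0.655.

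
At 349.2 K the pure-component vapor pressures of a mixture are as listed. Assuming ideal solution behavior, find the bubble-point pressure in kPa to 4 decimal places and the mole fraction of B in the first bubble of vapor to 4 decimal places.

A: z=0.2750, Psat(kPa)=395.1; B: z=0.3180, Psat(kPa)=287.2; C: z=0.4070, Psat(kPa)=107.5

Pbub = 243.7346 kPa, y_B = 0.3747

At the bubble point ψ → 0, so ΣzᵢKᵢ = 1 with Kᵢ = Pᵢˢᵃᵗ/P ⇒ P = ΣzᵢPᵢˢᵃᵗ.
P = 0.2750·395.1 + 0.3180·287.2 + 0.4070·107.5 = 243.7346 kPa
yᵢ = zᵢPᵢˢᵃᵗ/P ⇒ y_B = 0.3180·287.2/243.7346 = 0.3747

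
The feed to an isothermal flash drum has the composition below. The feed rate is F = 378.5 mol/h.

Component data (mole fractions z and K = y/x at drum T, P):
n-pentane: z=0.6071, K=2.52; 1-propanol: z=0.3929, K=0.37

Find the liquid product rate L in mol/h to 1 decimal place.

L = 111.6 mol/h

Material balance + equilibrium reduce to Σ zᵢ(Kᵢ−1)/(1+β(Kᵢ−1)) = 0.
Check two-phase: ΣzᵢKᵢ = 1.6753 > 1 and Σzᵢ/Kᵢ = 1.3028 > 1, so g(0) = 0.6753 > 0 and g(1) = -0.3028 < 0.
Newton–Raphson from β = 0.5:
  β = 0.5000: g = 0.16296, g' = -0.7852 → β = 0.7076
  β = 0.7076: g = -0.00199, g' = -0.8333 → β = 0.7052
Converged at β = 0.7052.
Then V = β·F = 0.7052·378.5 = 266.9 mol/h and L = F − V = 111.6 mol/h.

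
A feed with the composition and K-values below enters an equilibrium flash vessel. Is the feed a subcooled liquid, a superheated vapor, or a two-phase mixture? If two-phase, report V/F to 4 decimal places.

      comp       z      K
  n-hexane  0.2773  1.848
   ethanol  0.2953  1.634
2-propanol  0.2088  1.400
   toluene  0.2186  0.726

ΣzᵢKᵢ = 1.4460; Σzᵢ/Kᵢ = 0.7810.
Since Σzᵢ/Kᵢ < 1 the mixture is above its dew point — single vapor phase.

superheated vapor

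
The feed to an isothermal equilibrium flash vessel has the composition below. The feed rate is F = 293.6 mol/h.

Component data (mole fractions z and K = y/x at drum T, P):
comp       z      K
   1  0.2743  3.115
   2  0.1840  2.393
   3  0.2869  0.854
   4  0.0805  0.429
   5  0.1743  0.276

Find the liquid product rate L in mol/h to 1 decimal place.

L = 94.2 mol/h

Iterate (Newton) starting at ψ = 0.5:
  ψ = 0.5000: g = 0.12574, g' = -0.6969 → ψ = 0.6804
  ψ = 0.6804: g = -0.00096, g' = -0.7330 → ψ = 0.6791
Converged at ψ = 0.6791.
Then V = ψ·F = 0.6791·293.6 = 199.4 mol/h and L = F − V = 94.2 mol/h.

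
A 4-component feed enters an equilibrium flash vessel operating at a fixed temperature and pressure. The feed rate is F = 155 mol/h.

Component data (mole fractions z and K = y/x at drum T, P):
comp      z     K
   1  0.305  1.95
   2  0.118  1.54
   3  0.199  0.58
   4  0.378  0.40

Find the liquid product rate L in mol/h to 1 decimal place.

Rachford–Rice: g(V/F) = Σ zᵢ(Kᵢ−1)/(1+V/F(Kᵢ−1)) = 0.
g(0) = ΣzᵢKᵢ − 1 = 0.043 and g(1) = 1 − Σzᵢ/Kᵢ = -0.521, so a root lies in (0, 1).
Newton iteration, V/F⁰ = 0.5:
  V/F = 0.500: g = -0.1832, g' = -0.482 → V/F = 0.120
  V/F = 0.120: g = -0.0124, g' = -0.449 → V/F = 0.092
Converged at V/F = 0.092.
Then V = V/F·F = 0.0924·155 = 14.3 mol/h and L = F − V = 140.7 mol/h.

L = 140.7 mol/h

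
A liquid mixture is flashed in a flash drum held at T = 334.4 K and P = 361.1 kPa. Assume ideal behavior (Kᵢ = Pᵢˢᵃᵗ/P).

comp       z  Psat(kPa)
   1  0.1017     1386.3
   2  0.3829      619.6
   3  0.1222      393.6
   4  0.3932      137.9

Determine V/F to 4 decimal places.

V/F = 0.4642

Raoult's law: Kᵢ = Pᵢˢᵃᵗ/P = Pᵢˢᵃᵗ/361.1.
  K_1 = 1386.3/361.1 = 3.839103, K_2 = 619.6/361.1 = 1.715868, K_3 = 393.6/361.1 = 1.090003, K_4 = 137.9/361.1 = 0.381889
Newton iteration, V/F⁰ = 0.5:
  V/F = 0.5000: g = -0.02004, g' = -0.5620 → V/F = 0.4643
  V/F = 0.4643: g = -0.00006, g' = -0.5595 → V/F = 0.4642
Converged at V/F = 0.4642.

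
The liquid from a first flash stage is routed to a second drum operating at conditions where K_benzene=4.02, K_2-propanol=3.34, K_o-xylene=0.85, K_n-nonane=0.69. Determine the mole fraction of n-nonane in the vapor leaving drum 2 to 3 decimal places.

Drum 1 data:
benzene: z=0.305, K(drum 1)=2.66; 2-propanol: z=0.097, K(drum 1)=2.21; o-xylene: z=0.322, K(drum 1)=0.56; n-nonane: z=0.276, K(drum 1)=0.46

Drum 1:
Rachford–Rice: g(ψ₁) = Σ zᵢ(Kᵢ−1)/(1+ψ₁(Kᵢ−1)) = 0.
Check two-phase: ΣzᵢKᵢ = 1.333 > 1 and Σzᵢ/Kᵢ = 1.334 > 1, so g(0) = 0.333 > 0 and g(1) = -0.334 < 0.
Newton–Raphson from ψ₁ = 0.5:
  ψ₁ = 0.500: g = -0.0360, g' = -0.560 → ψ₁ = 0.436
  ψ₁ = 0.436: g = 0.0005, g' = -0.577 → ψ₁ = 0.437
Converged at ψ₁ = 0.437.
Drum-1 compositions:
  benzene: x = 0.177, y = 0.470
  2-propanol: x = 0.063, y = 0.140
  o-xylene: x = 0.399, y = 0.223
  n-nonane: x = 0.361, y = 0.166
Drum-2 feed = drum-1 liquid: z₂ = (0.1768, 0.0635, 0.3986, 0.3611).
Drum 2:
Let ψ₂ = V/F and solve Σ zᵢ(Kᵢ−1)/(1+ψ₂(Kᵢ−1)) = 0.
g(0) = ΣzᵢKᵢ − 1 = 0.511 and g(1) = 1 − Σzᵢ/Kᵢ = -0.055, so a root lies in (0, 1).
Iterate (Newton) starting at ψ₂ = 0.5:
  ψ₂ = 0.500: g = 0.0841, g' = -0.389 → ψ₂ = 0.716
  ψ₂ = 0.716: g = 0.0135, g' = -0.278 → ψ₂ = 0.765
  ψ₂ = 0.765: g = 0.0004, g' = -0.263 → ψ₂ = 0.766
Converged at ψ₂ = 0.766.
  benzene: x = 0.053, y = 0.215
  2-propanol: x = 0.023, y = 0.076
  o-xylene: x = 0.450, y = 0.383
  n-nonane: x = 0.474, y = 0.327

y_n-nonane (drum 2) = 0.327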